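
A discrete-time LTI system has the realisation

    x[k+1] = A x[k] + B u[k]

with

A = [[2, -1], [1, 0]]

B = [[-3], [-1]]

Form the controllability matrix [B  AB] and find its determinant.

AB = [[-5], [-3]]
Controllability matrix C = [B  AB] = [[-3, -5], [-1, -3]]
det(C) = (-3)·(-3) - (-5)·(-1) = 9 - 5 = 4
Since det(C) ≠ 0, rank(C) = 2 and the system is completely controllable.

4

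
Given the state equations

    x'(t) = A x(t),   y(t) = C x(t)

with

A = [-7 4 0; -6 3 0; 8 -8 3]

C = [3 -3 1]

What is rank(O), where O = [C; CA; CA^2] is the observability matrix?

2

CA = [[5, -5, 3]]
CA^2 = [[19, -19, 9]]
Observability matrix O = [C; CA; CA^2] = [[3, -3, 1], [5, -5, 3], [19, -19, 9]]
The columns c1, c2, c3 of O are linearly dependent: c1 + c2 = 0 (check each entry), so rank(O) ≤ 2.
The 2×2 minor from rows 1, 2, columns 1, 3 is 3·3 - 1·5 = 9 - 5 = 4 ≠ 0, so rank(O) = 2.
rank(O) = 2 < n = 3, so the pair (A, C) is not completely observable.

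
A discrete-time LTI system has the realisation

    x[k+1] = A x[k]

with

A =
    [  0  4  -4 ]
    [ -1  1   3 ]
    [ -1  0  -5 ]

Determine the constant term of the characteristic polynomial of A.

36

Expand det(zI - A) for the 3×3 matrix.
p(z) = z^3 + 4z^2 - 5z + 36.
(Check: constant term = det(-A) = (-1)^3 det A = 36; coefficient of z^2 = -tr A = 4.)
The constant term is 36.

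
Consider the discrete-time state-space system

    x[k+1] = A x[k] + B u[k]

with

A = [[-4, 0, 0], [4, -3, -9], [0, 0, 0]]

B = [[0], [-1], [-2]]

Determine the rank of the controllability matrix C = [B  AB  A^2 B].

AB = [[0], [21], [0]]
A^2B = [[0], [-63], [0]]
Controllability matrix C = [B  AB  A^2B] = [[0, 0, 0], [-1, 21, -63], [-2, 0, 0]]
Row 1 of C is identically zero, so rank(C) ≤ 2.
The 2×2 minor from rows 2, 3, columns 1, 2 is (-1)·0 - 21·(-2) = 0 - (-42) = 42 ≠ 0, so rank(C) = 2.
rank(C) = 2 < n = 3, so the pair (A, B) is not completely controllable.

2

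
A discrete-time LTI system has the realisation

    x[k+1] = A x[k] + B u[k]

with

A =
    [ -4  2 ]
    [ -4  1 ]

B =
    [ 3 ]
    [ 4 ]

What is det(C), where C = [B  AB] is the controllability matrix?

-8

AB = [[-4], [-8]]
Controllability matrix C = [B  AB] = [[3, -4], [4, -8]]
det(C) = 3·(-8) - (-4)·4 = -24 - (-16) = -8
Since det(C) ≠ 0, rank(C) = 2 and the system is completely controllable.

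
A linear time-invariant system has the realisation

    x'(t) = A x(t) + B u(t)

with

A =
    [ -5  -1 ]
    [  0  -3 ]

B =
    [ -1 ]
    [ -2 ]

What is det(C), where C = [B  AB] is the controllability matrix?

AB = [[7], [6]]
Controllability matrix C = [B  AB] = [[-1, 7], [-2, 6]]
det(C) = (-1)·6 - 7·(-2) = -6 - (-14) = 8
Since det(C) ≠ 0, rank(C) = 2 and the system is completely controllable.

8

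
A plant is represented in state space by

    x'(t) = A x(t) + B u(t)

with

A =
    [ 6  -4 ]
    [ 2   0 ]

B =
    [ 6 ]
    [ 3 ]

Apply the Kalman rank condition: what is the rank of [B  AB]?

1

AB = [[24], [12]]
Controllability matrix C = [B  AB] = [[6, 24], [3, 12]]
Every column of C is a scalar multiple of column 1 = [6, 3] (multipliers 1, 4), so the columns span a one-dimensional space.
C ≠ 0, hence rank(C) = 1.
rank(C) = 1 < n = 2, so the pair (A, B) is not completely controllable.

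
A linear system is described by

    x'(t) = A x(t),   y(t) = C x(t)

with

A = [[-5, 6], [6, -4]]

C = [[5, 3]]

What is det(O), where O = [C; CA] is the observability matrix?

CA = [[-7, 18]]
Observability matrix O = [C; CA] = [[5, 3], [-7, 18]]
det(O) = 5·18 - 3·(-7) = 90 - (-21) = 111
Since det(O) ≠ 0, rank(O) = 2 and the system is completely observable.

111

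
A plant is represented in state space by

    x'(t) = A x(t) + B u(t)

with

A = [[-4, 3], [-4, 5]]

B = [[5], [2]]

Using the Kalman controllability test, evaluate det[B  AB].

-22

AB = [[-14], [-10]]
Controllability matrix C = [B  AB] = [[5, -14], [2, -10]]
det(C) = 5·(-10) - (-14)·2 = -50 - (-28) = -22
Since det(C) ≠ 0, rank(C) = 2 and the system is completely controllable.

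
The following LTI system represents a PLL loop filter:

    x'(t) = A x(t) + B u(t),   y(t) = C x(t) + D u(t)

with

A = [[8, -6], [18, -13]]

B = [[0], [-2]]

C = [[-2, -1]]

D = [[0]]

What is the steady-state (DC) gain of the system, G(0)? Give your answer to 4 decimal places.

-10.0000

G(0) = C(-A)^{-1}B + D = -C A^{-1} B + D.
det A = 4, so A^{-1} = (1/4)·adj(A) = [[-13/4, 3/2], [-9/2, 2]]
A^{-1} B = [-3, -4]^T
C A^{-1} B = 10
G(0) = D - C A^{-1} B = 0 - (10) = -10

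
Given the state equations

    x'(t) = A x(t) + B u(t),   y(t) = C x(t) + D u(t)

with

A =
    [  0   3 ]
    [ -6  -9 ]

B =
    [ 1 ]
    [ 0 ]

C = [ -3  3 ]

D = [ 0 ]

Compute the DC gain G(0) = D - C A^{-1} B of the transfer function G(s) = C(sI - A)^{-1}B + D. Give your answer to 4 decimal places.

-2.5000

G(0) = C(-A)^{-1}B + D = -C A^{-1} B + D.
det A = 18, so A^{-1} = (1/18)·adj(A) = [[-1/2, -1/6], [1/3, 0]]
A^{-1} B = [-1/2, 1/3]^T
C A^{-1} B = 5/2
G(0) = D - C A^{-1} B = 0 - (5/2) = -5/2 ≈ -2.5000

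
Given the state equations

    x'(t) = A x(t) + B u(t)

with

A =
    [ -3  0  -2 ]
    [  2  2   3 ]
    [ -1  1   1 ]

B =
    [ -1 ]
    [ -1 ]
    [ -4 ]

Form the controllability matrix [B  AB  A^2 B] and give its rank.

3

AB = [[11], [-16], [-4]]
A^2B = [[-25], [-22], [-31]]
Controllability matrix C = [B  AB  A^2B] = [[-1, 11, -25], [-1, -16, -22], [-4, -4, -31]]
det(C) = (-1)·((-16)·(-31) - (-22)·(-4)) - 11·((-1)·(-31) - (-22)·(-4)) + (-25)·((-1)·(-4) - (-16)·(-4)) = (-1)·408 - 11·(-57) + (-25)·(-60) = 1719 ≠ 0, so rank(C) = 3.
rank(C) = 3 = n, so the pair (A, B) is completely controllable.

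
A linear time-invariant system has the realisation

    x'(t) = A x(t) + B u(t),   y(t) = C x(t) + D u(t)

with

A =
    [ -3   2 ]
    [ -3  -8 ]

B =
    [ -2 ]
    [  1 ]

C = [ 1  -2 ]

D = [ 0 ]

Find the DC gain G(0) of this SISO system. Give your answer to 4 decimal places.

G(0) = C(-A)^{-1}B + D = -C A^{-1} B + D.
det A = 30, so A^{-1} = (1/30)·adj(A) = [[-4/15, -1/15], [1/10, -1/10]]
A^{-1} B = [7/15, -3/10]^T
C A^{-1} B = 16/15
G(0) = D - C A^{-1} B = 0 - (16/15) = -16/15 ≈ -1.0667

-1.0667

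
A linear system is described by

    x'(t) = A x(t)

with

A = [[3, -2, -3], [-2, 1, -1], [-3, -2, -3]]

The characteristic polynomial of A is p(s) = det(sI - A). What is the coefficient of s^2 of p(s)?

-1

Expand det(sI - A) for the 3×3 matrix.
p(s) = s^3 - s^2 - 24s + 30.
(Check: constant term = det(-A) = (-1)^3 det A = 30; coefficient of s^2 = -tr A = -1.)
The coefficient of s^2 is -1.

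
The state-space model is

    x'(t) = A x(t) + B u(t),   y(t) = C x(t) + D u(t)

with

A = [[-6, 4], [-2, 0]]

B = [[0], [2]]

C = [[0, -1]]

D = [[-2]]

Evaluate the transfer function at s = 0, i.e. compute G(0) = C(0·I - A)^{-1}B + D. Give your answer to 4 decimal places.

-3.5000

G(0) = C(-A)^{-1}B + D = -C A^{-1} B + D.
det A = 8, so A^{-1} = (1/8)·adj(A) = [[0, -1/2], [1/4, -3/4]]
A^{-1} B = [-1, -3/2]^T
C A^{-1} B = 3/2
G(0) = D - C A^{-1} B = -2 - (3/2) = -7/2 ≈ -3.5000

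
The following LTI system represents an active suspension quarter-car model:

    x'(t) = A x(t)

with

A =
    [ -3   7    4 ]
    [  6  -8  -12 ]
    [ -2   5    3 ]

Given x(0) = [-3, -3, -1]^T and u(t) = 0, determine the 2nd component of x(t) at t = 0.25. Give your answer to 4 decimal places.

det(sI - A) = s^3 - (tr A)s^2 + (M11 + M22 + M33)s - det A, where Mii is the 2×2 principal minor of A obtained by deleting row i and column i.
tr A = (-3) + (-8) + 3 = -8; M11 = (-8)·3 - (-12)·5 = -24 - (-60) = 36; M22 = (-3)·3 - 4·(-2) = -9 - (-8) = -1; M33 = (-3)·(-8) - 7·6 = 24 - 42 = -18; sum of minors = 17.
det A = (-3)·((-8)·3 - (-12)·5) - 7·(6·3 - (-12)·(-2)) + 4·(6·5 - (-8)·(-2)) = (-3)·36 - 7·(-6) + 4·14 = -10.
So p(s) = det(sI - A) = s^3 + 8s^2 + 17s + 10.
Rational-root test: any integer root divides 10. Testing small divisors, s = -1 works: p(-1) = -1 + 8 + (-17) + 10 = 0, so (s + 1) is a factor.
Dividing, p(s) = (s + 1)(s^2 + 7s + 10).
Factor s^2 + 7s + 10: two numbers with sum -7 and product 10 are -2 and -5, so s^2 + 7s + 10 = (s + 2)(s + 5).
Hence p(s) = (s + 1) (s + 2) (s + 5), with roots -5, -2, -1.
The eigenvalues -5, -2, -1 are distinct and real, so A is diagonalisable and x(t) = e^{At} x(0) = V diag(e^{λ_i t}) V^{-1} x(0), where the columns of V are the eigenvectors.
λ = -5: A - (-5)I = [[2, 7, 4], [6, -3, -12], [-2, 5, 8]]. v must be orthogonal to every row; (row 1) × (row 2) = [-72, 48, -48], so take v_1 = [3, -2, 2]^T.
λ = -2: A - (-2)I = [[-1, 7, 4], [6, -6, -12], [-2, 5, 5]]. v must be orthogonal to every row; (row 1) × (row 2) = [-60, 12, -36], so take v_2 = [-5, 1, -3]^T.
λ = -1: A - (-1)I = [[-2, 7, 4], [6, -7, -12], [-2, 5, 4]]. v must be orthogonal to every row; (row 1) × (row 2) = [-56, 0, -28], so take v_3 = [2, 0, 1]^T.
V = [v_1 v_2 v_3] = [[3, -5, 2], [-2, 1, 0], [2, -3, 1]] has det V = 1, so V^{-1} = adj(V)/det V = [[1, -1, -2], [2, -1, -4], [4, -1, -7]].
Modal coordinates z(0) = V^{-1} x(0): 1·(-3) + (-1)·(-3) + (-2)·(-1) = 2; 2·(-3) + (-1)·(-3) + (-4)·(-1) = 1; 4·(-3) + (-1)·(-3) + (-7)·(-1) = -2; so z(0) = [2, 1, -2]^T.
x_2(t) = Σ_i (v_i)_2 · z_i(0) · e^{λ_i t} (row 2 of V times the modal terms).
x_2(0.25) = (-2)·2·e^{-5·0.25} + 1·1·e^{-2·0.25} + 0·(-2)·e^{-1·0.25} = (-4)·0.286505 + 1·0.606531 + 0·0.778801 = -0.5395.

-0.5395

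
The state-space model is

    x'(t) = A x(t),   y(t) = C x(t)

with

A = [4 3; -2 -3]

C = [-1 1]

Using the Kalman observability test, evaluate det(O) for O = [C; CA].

12

CA = [[-6, -6]]
Observability matrix O = [C; CA] = [[-1, 1], [-6, -6]]
det(O) = (-1)·(-6) - 1·(-6) = 6 - (-6) = 12
Since det(O) ≠ 0, rank(O) = 2 and the system is completely observable.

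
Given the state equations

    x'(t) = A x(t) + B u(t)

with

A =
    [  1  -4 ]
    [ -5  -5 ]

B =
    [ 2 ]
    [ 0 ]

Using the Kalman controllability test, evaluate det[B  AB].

-20

AB = [[2], [-10]]
Controllability matrix C = [B  AB] = [[2, 2], [0, -10]]
det(C) = 2·(-10) - 2·0 = -20 - 0 = -20
Since det(C) ≠ 0, rank(C) = 2 and the system is completely controllable.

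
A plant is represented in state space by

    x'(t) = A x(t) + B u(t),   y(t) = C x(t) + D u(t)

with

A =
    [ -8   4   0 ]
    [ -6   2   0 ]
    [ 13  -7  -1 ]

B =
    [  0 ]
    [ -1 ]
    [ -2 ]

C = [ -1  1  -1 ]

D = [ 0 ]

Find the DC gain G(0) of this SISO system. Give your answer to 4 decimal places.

1.0000

G(0) = C(-A)^{-1}B + D = -C A^{-1} B + D.
det A = -8, so A^{-1} = (1/-8)·adj(A) = [[1/4, -1/2, 0], [3/4, -1, 0], [-2, 1/2, -1]]
A^{-1} B = [1/2, 1, 3/2]^T
C A^{-1} B = -1
G(0) = D - C A^{-1} B = 0 - (-1) = 1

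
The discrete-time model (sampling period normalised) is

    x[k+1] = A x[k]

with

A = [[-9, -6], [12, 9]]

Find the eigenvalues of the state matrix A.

det(zI - A) = z^2 - (tr A)z + det A, with tr A = (-9) + 9 = 0 and det A = (-9)·9 - (-6)·12 = -81 - (-72) = -9.
So p(z) = det(zI - A) = z^2 - 9.
Factor z^2 - 9: two numbers with sum 0 and product -9 are 3 and -3, so z^2 - 9 = (z - 3)(z + 3).
Hence p(z) = (z - 3) (z + 3), with roots -3, 3.

-3, 3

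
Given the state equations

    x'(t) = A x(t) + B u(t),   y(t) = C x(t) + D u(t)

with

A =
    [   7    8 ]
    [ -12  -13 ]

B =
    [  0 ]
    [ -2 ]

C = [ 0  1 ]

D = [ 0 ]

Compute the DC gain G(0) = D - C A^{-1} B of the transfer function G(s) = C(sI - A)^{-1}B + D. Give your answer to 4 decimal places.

G(0) = C(-A)^{-1}B + D = -C A^{-1} B + D.
det A = 5, so A^{-1} = (1/5)·adj(A) = [[-13/5, -8/5], [12/5, 7/5]]
A^{-1} B = [16/5, -14/5]^T
C A^{-1} B = -14/5
G(0) = D - C A^{-1} B = 0 - (-14/5) = 14/5 ≈ 2.8000

2.8000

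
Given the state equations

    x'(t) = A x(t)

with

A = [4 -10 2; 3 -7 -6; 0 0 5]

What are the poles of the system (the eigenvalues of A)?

-2, -1, 5

det(sI - A) = s^3 - (tr A)s^2 + (M11 + M22 + M33)s - det A, where Mii is the 2×2 principal minor of A obtained by deleting row i and column i.
tr A = 4 + (-7) + 5 = 2; M11 = (-7)·5 - (-6)·0 = -35 - 0 = -35; M22 = 4·5 - 2·0 = 20 - 0 = 20; M33 = 4·(-7) - (-10)·3 = -28 - (-30) = 2; sum of minors = -13.
det A = 4·((-7)·5 - (-6)·0) - (-10)·(3·5 - (-6)·0) + 2·(3·0 - (-7)·0) = 4·(-35) - (-10)·15 + 2·0 = 10.
So p(s) = det(sI - A) = s^3 - 2s^2 - 13s - 10.
Rational-root test: any integer root divides -10. Testing small divisors, s = -1 works: p(-1) = -1 + (-2) + 13 + (-10) = 0, so (s + 1) is a factor.
Dividing, p(s) = (s + 1)(s^2 - 3s - 10).
Factor s^2 - 3s - 10: two numbers with sum 3 and product -10 are 5 and -2, so s^2 - 3s - 10 = (s - 5)(s + 2).
Hence p(s) = (s - 5) (s + 1) (s + 2), with roots -2, -1, 5.
At least one eigenvalue has non-negative real part, so the system is not asymptotically stable.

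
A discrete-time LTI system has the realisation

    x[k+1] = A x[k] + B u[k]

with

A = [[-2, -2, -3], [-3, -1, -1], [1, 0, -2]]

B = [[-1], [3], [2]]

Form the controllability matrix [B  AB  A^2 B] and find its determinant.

AB = [[-10], [-2], [-5]]
A^2B = [[39], [37], [0]]
Controllability matrix C = [B  AB  A^2B] = [[-1, -10, 39], [3, -2, 37], [2, -5, 0]]
Expanding along the first row, det(C) = (-1)·((-2)·0 - 37·(-5)) - (-10)·(3·0 - 37·2) + 39·(3·(-5) - (-2)·2) = (-1)·185 - (-10)·(-74) + 39·(-11) = -1354
Since det(C) ≠ 0, rank(C) = 3 and the system is completely controllable.

-1354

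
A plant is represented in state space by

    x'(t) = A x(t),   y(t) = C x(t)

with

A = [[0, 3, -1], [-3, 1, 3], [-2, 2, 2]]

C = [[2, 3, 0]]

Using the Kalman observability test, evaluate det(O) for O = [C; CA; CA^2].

1445

CA = [[-9, 9, 7]]
CA^2 = [[-41, -4, 50]]
Observability matrix O = [C; CA; CA^2] = [[2, 3, 0], [-9, 9, 7], [-41, -4, 50]]
Expanding along the first row, det(O) = 2·(9·50 - 7·(-4)) - 3·((-9)·50 - 7·(-41)) + 0·((-9)·(-4) - 9·(-41)) = 2·478 - 3·(-163) + 0·405 = 1445
Since det(O) ≠ 0, rank(O) = 3 and the system is completely observable.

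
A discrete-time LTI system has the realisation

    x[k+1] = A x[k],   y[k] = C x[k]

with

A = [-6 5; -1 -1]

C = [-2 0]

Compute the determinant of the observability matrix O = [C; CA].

CA = [[12, -10]]
Observability matrix O = [C; CA] = [[-2, 0], [12, -10]]
det(O) = (-2)·(-10) - 0·12 = 20 - 0 = 20
Since det(O) ≠ 0, rank(O) = 2 and the system is completely observable.

20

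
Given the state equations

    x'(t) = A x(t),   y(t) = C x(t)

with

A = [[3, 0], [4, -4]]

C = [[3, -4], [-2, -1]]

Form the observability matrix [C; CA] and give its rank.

CA = [[-7, 16], [-10, 4]]
Observability matrix O = [C; CA] = [[3, -4], [-2, -1], [-7, 16], [-10, 4]]
Take the 2×2 submatrix of O formed by rows 1, 2: [[3, -4], [-2, -1]]. Its determinant is 3·(-1) - (-4)·(-2) = -3 - 8 = -11 ≠ 0.
So rank(O) ≥ 2; since O has 2 columns, rank(O) = 2.
rank(O) = 2 = n, so the pair (A, C) is completely observable.

2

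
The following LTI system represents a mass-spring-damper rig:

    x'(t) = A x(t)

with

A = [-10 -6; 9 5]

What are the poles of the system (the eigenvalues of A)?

det(sI - A) = s^2 - (tr A)s + det A, with tr A = (-10) + 5 = -5 and det A = (-10)·5 - (-6)·9 = -50 - (-54) = 4.
So p(s) = det(sI - A) = s^2 + 5s + 4.
Factor s^2 + 5s + 4: two numbers with sum -5 and product 4 are -1 and -4, so s^2 + 5s + 4 = (s + 1)(s + 4).
Hence p(s) = (s + 1) (s + 4), with roots -4, -1.
All eigenvalues have negative real part, so the system is asymptotically stable.

-4, -1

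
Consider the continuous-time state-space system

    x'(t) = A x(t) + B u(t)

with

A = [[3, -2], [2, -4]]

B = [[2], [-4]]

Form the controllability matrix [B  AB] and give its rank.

AB = [[14], [20]]
Controllability matrix C = [B  AB] = [[2, 14], [-4, 20]]
det(C) = 2·20 - 14·(-4) = 40 - (-56) = 96 ≠ 0, so rank(C) = 2.
rank(C) = 2 = n, so the pair (A, B) is completely controllable.

2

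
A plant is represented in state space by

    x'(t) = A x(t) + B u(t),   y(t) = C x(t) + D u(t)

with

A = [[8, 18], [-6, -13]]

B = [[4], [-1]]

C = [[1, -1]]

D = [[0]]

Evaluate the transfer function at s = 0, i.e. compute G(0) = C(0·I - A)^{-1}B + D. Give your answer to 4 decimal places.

12.5000

G(0) = C(-A)^{-1}B + D = -C A^{-1} B + D.
det A = 4, so A^{-1} = (1/4)·adj(A) = [[-13/4, -9/2], [3/2, 2]]
A^{-1} B = [-17/2, 4]^T
C A^{-1} B = -25/2
G(0) = D - C A^{-1} B = 0 - (-25/2) = 25/2 ≈ 12.5000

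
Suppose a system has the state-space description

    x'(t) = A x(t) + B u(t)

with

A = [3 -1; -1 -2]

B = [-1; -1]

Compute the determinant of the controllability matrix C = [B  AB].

-5

AB = [[-2], [3]]
Controllability matrix C = [B  AB] = [[-1, -2], [-1, 3]]
det(C) = (-1)·3 - (-2)·(-1) = -3 - 2 = -5
Since det(C) ≠ 0, rank(C) = 2 and the system is completely controllable.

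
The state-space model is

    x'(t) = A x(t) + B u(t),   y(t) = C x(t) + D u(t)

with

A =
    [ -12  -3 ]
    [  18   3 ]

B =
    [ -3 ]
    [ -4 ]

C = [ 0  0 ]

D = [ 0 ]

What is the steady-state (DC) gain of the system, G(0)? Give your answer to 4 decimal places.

G(0) = C(-A)^{-1}B + D = -C A^{-1} B + D.
det A = 18, so A^{-1} = (1/18)·adj(A) = [[1/6, 1/6], [-1, -2/3]]
A^{-1} B = [-7/6, 17/3]^T
C A^{-1} B = 0
G(0) = D - C A^{-1} B = 0 - (0) = 0

0.0000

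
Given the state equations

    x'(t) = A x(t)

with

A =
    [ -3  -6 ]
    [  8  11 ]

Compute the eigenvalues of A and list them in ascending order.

det(sI - A) = s^2 - (tr A)s + det A, with tr A = (-3) + 11 = 8 and det A = (-3)·11 - (-6)·8 = -33 - (-48) = 15.
So p(s) = det(sI - A) = s^2 - 8s + 15.
Factor s^2 - 8s + 15: two numbers with sum 8 and product 15 are 5 and 3, so s^2 - 8s + 15 = (s - 5)(s - 3).
Hence p(s) = (s - 5) (s - 3), with roots 3, 5.
At least one eigenvalue has non-negative real part, so the system is not asymptotically stable.

3, 5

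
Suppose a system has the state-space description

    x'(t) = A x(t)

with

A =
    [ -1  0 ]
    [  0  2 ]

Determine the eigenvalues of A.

-1, 2

det(sI - A) = s^2 - (tr A)s + det A, with tr A = (-1) + 2 = 1 and det A = (-1)·2 - 0·0 = -2 - 0 = -2.
So p(s) = det(sI - A) = s^2 - s - 2.
Factor s^2 - s - 2: two numbers with sum 1 and product -2 are 2 and -1, so s^2 - s - 2 = (s - 2)(s + 1).
Hence p(s) = (s - 2) (s + 1), with roots -1, 2.
At least one eigenvalue has non-negative real part, so the system is not asymptotically stable.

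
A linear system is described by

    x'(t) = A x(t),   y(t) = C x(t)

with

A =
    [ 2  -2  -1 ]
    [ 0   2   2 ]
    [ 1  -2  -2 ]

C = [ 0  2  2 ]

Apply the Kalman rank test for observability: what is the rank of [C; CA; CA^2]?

3

CA = [[2, 0, 0]]
CA^2 = [[4, -4, -2]]
Observability matrix O = [C; CA; CA^2] = [[0, 2, 2], [2, 0, 0], [4, -4, -2]]
det(O) = 0·(0·(-2) - 0·(-4)) - 2·(2·(-2) - 0·4) + 2·(2·(-4) - 0·4) = 0·0 - 2·(-4) + 2·(-8) = -8 ≠ 0, so rank(O) = 3.
rank(O) = 3 = n, so the pair (A, C) is completely observable.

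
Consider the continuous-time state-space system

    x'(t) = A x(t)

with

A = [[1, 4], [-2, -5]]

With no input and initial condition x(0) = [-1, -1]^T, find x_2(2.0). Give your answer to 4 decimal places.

det(sI - A) = s^2 - (tr A)s + det A, with tr A = 1 + (-5) = -4 and det A = 1·(-5) - 4·(-2) = -5 - (-8) = 3.
So p(s) = det(sI - A) = s^2 + 4s + 3.
Factor s^2 + 4s + 3: two numbers with sum -4 and product 3 are -1 and -3, so s^2 + 4s + 3 = (s + 1)(s + 3).
Hence p(s) = (s + 1) (s + 3), with roots -3, -1.
The eigenvalues -3, -1 are distinct and real, so A is diagonalisable and x(t) = e^{At} x(0) = V diag(e^{λ_i t}) V^{-1} x(0), where the columns of V are the eigenvectors.
λ = -3: A - (-3)I = [[4, 4], [-2, -2]]. Row 1 gives 4·v1 + 4·v2 = 0, so take v_1 = [-1, 1]^T.
λ = -1: A - (-1)I = [[2, 4], [-2, -4]]. Row 1 gives 2·v1 + 4·v2 = 0, so take v_2 = [-2, 1]^T.
V = [v_1 v_2] = [[-1, -2], [1, 1]] has det V = 1, so V^{-1} = adj(V)/det V = [[1, 2], [-1, -1]].
Modal coordinates z(0) = V^{-1} x(0): 1·(-1) + 2·(-1) = -3; (-1)·(-1) + (-1)·(-1) = 2; so z(0) = [-3, 2]^T.
x_2(t) = Σ_i (v_i)_2 · z_i(0) · e^{λ_i t} (row 2 of V times the modal terms).
x_2(2.0) = 1·(-3)·e^{-3·2.0} + 1·2·e^{-1·2.0} = (-3)·0.002479 + 2·0.135335 = 0.2632.

0.2632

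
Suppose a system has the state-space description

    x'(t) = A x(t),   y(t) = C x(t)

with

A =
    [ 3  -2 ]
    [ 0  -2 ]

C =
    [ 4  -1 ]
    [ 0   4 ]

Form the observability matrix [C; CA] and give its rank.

2

CA = [[12, -6], [0, -8]]
Observability matrix O = [C; CA] = [[4, -1], [0, 4], [12, -6], [0, -8]]
Take the 2×2 submatrix of O formed by rows 1, 2: [[4, -1], [0, 4]]. Its determinant is 4·4 - (-1)·0 = 16 - 0 = 16 ≠ 0.
So rank(O) ≥ 2; since O has 2 columns, rank(O) = 2.
rank(O) = 2 = n, so the pair (A, C) is completely observable.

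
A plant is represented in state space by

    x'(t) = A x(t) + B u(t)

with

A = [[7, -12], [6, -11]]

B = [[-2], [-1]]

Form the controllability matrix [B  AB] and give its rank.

AB = [[-2], [-1]]
Controllability matrix C = [B  AB] = [[-2, -2], [-1, -1]]
Every column of C is a scalar multiple of column 1 = [-2, -1] (multipliers 1, 1), so the columns span a one-dimensional space.
C ≠ 0, hence rank(C) = 1.
rank(C) = 1 < n = 2, so the pair (A, B) is not completely controllable.

1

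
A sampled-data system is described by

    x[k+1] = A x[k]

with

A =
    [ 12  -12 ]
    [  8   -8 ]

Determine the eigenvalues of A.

det(zI - A) = z^2 - (tr A)z + det A, with tr A = 12 + (-8) = 4 and det A = 12·(-8) - (-12)·8 = -96 - (-96) = 0.
So p(z) = det(zI - A) = z^2 - 4z.
Factor z^2 - 4z: two numbers with sum 4 and product 0 are 4 and 0, so z^2 - 4z = z(z - 4).
Hence p(z) = z (z - 4), with roots 0, 4.

0, 4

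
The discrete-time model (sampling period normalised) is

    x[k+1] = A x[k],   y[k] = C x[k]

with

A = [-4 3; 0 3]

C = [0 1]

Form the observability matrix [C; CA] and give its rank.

1

CA = [[0, 3]]
Observability matrix O = [C; CA] = [[0, 1], [0, 3]]
Every row of O is a scalar multiple of row 1 = [0, 1] (multipliers 1, 3), so the rows span a one-dimensional space.
O ≠ 0, hence rank(O) = 1.
rank(O) = 1 < n = 2, so the pair (A, C) is not completely observable.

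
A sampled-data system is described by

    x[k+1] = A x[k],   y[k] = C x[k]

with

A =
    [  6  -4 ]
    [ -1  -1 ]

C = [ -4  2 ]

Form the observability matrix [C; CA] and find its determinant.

CA = [[-26, 14]]
Observability matrix O = [C; CA] = [[-4, 2], [-26, 14]]
det(O) = (-4)·14 - 2·(-26) = -56 - (-52) = -4
Since det(O) ≠ 0, rank(O) = 2 and the system is completely observable.

-4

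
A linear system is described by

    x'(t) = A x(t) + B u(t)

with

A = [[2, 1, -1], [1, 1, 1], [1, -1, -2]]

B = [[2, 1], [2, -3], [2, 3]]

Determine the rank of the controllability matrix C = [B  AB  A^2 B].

3

AB = [[4, -4], [6, 1], [-4, -2]]
A^2B = [[18, -5], [6, -5], [6, -1]]
Controllability matrix C = [B  AB  A^2B] = [[2, 1, 4, -4, 18, -5], [2, -3, 6, 1, 6, -5], [2, 3, -4, -2, 6, -1]]
Take the 3×3 submatrix of C formed by columns 1, 2, 3: [[2, 1, 4], [2, -3, 6], [2, 3, -4]]. Its determinant is 2·((-3)·(-4) - 6·3) - 1·(2·(-4) - 6·2) + 4·(2·3 - (-3)·2) = 2·(-6) - 1·(-20) + 4·12 = 56 ≠ 0.
So rank(C) ≥ 3; since C has 3 rows, rank(C) = 3.
rank(C) = 3 = n, so the pair (A, B) is completely controllable.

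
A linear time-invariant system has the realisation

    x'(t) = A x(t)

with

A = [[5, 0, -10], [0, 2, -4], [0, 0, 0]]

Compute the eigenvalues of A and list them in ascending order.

0, 2, 5

det(sI - A) = s^3 - (tr A)s^2 + (M11 + M22 + M33)s - det A, where Mii is the 2×2 principal minor of A obtained by deleting row i and column i.
tr A = 5 + 2 + 0 = 7; M11 = 2·0 - (-4)·0 = 0 - 0 = 0; M22 = 5·0 - (-10)·0 = 0 - 0 = 0; M33 = 5·2 - 0·0 = 10 - 0 = 10; sum of minors = 10.
det A = 5·(2·0 - (-4)·0) - 0·(0·0 - (-4)·0) + (-10)·(0·0 - 2·0) = 5·0 - 0·0 + (-10)·0 = 0.
So p(s) = det(sI - A) = s^3 - 7s^2 + 10s.
The constant term is 0, so p(s) = s(s^2 - 7s + 10).
Factor s^2 - 7s + 10: two numbers with sum 7 and product 10 are 5 and 2, so s^2 - 7s + 10 = (s - 5)(s - 2).
Hence p(s) = s (s - 5) (s - 2), with roots 0, 2, 5.
At least one eigenvalue has non-negative real part, so the system is not asymptotically stable.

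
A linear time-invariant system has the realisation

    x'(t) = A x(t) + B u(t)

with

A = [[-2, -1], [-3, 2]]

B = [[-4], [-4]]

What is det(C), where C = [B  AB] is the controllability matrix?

32

AB = [[12], [4]]
Controllability matrix C = [B  AB] = [[-4, 12], [-4, 4]]
det(C) = (-4)·4 - 12·(-4) = -16 - (-48) = 32
Since det(C) ≠ 0, rank(C) = 2 and the system is completely controllable.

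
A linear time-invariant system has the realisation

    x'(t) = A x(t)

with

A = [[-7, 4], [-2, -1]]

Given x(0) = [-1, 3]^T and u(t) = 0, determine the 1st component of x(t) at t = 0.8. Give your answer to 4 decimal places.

det(sI - A) = s^2 - (tr A)s + det A, with tr A = (-7) + (-1) = -8 and det A = (-7)·(-1) - 4·(-2) = 7 - (-8) = 15.
So p(s) = det(sI - A) = s^2 + 8s + 15.
Factor s^2 + 8s + 15: two numbers with sum -8 and product 15 are -3 and -5, so s^2 + 8s + 15 = (s + 3)(s + 5).
Hence p(s) = (s + 3) (s + 5), with roots -5, -3.
The eigenvalues -5, -3 are distinct and real, so A is diagonalisable and x(t) = e^{At} x(0) = V diag(e^{λ_i t}) V^{-1} x(0), where the columns of V are the eigenvectors.
λ = -5: A - (-5)I = [[-2, 4], [-2, 4]]. Row 1 gives (-2)·v1 + 4·v2 = 0, so take v_1 = [2, 1]^T.
λ = -3: A - (-3)I = [[-4, 4], [-2, 2]]. Row 1 gives (-4)·v1 + 4·v2 = 0, so take v_2 = [-1, -1]^T.
V = [v_1 v_2] = [[2, -1], [1, -1]] has det V = -1, so V^{-1} = adj(V)/det V = [[1, -1], [1, -2]].
Modal coordinates z(0) = V^{-1} x(0): 1·(-1) + (-1)·3 = -4; 1·(-1) + (-2)·3 = -7; so z(0) = [-4, -7]^T.
x_1(t) = Σ_i (v_i)_1 · z_i(0) · e^{λ_i t} (row 1 of V times the modal terms).
x_1(0.8) = 2·(-4)·e^{-5·0.8} + (-1)·(-7)·e^{-3·0.8} = (-8)·0.018316 + 7·0.090718 = 0.4885.

0.4885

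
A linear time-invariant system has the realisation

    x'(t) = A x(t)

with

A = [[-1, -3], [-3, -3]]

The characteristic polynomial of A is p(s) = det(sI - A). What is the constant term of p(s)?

For a 2×2 matrix, det(sI - A) = s^2 - (tr A)s + det A.
tr A = -4, det A = -6.
So p(s) = s^2 + 4s - 6.
The constant term is -6.

-6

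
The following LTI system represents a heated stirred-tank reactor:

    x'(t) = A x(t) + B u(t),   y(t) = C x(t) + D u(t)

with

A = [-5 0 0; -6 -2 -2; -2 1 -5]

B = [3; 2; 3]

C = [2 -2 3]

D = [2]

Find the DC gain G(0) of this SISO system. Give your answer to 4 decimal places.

G(0) = C(-A)^{-1}B + D = -C A^{-1} B + D.
det A = -60, so A^{-1} = (1/-60)·adj(A) = [[-1/5, 0, 0], [13/30, -5/12, 1/6], [1/6, -1/12, -1/6]]
A^{-1} B = [-3/5, 29/30, -1/6]^T
C A^{-1} B = -109/30
G(0) = D - C A^{-1} B = 2 - (-109/30) = 169/30 ≈ 5.6333

5.6333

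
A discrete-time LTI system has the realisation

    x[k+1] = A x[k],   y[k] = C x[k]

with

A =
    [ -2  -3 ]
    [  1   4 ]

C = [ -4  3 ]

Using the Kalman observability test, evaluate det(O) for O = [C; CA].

CA = [[11, 24]]
Observability matrix O = [C; CA] = [[-4, 3], [11, 24]]
det(O) = (-4)·24 - 3·11 = -96 - 33 = -129
Since det(O) ≠ 0, rank(O) = 2 and the system is completely observable.

-129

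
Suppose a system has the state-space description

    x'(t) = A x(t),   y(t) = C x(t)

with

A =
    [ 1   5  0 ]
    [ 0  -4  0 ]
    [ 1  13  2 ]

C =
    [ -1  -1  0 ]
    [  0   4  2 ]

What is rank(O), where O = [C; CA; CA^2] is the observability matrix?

CA = [[-1, -1, 0], [2, 10, 4]]
CA^2 = [[-1, -1, 0], [6, 22, 8]]
Observability matrix O = [C; CA; CA^2] = [[-1, -1, 0], [0, 4, 2], [-1, -1, 0], [2, 10, 4], [-1, -1, 0], [6, 22, 8]]
The columns c1, c2, c3 of O are linearly dependent: c1 - c2 + 2·c3 = 0 (check each entry), so rank(O) ≤ 2.
The 2×2 minor from rows 1, 2, columns 1, 2 is (-1)·4 - (-1)·0 = -4 - 0 = -4 ≠ 0, so rank(O) = 2.
rank(O) = 2 < n = 3, so the pair (A, C) is not completely observable.

2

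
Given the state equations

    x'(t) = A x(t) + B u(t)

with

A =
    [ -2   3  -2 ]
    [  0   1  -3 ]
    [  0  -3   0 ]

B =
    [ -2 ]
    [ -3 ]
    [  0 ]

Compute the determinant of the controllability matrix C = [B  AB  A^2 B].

AB = [[-5], [-3], [9]]
A^2B = [[-17], [-30], [9]]
Controllability matrix C = [B  AB  A^2B] = [[-2, -5, -17], [-3, -3, -30], [0, 9, 9]]
Expanding along the first row, det(C) = (-2)·((-3)·9 - (-30)·9) - (-5)·((-3)·9 - (-30)·0) + (-17)·((-3)·9 - (-3)·0) = (-2)·243 - (-5)·(-27) + (-17)·(-27) = -162
Since det(C) ≠ 0, rank(C) = 3 and the system is completely controllable.

-162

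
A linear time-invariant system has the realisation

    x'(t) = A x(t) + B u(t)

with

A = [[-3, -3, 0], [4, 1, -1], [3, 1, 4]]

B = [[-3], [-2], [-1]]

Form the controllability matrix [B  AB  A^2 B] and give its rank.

3

AB = [[15], [-13], [-15]]
A^2B = [[-6], [62], [-28]]
Controllability matrix C = [B  AB  A^2B] = [[-3, 15, -6], [-2, -13, 62], [-1, -15, -28]]
det(C) = (-3)·((-13)·(-28) - 62·(-15)) - 15·((-2)·(-28) - 62·(-1)) + (-6)·((-2)·(-15) - (-13)·(-1)) = (-3)·1294 - 15·118 + (-6)·17 = -5754 ≠ 0, so rank(C) = 3.
rank(C) = 3 = n, so the pair (A, B) is completely controllable.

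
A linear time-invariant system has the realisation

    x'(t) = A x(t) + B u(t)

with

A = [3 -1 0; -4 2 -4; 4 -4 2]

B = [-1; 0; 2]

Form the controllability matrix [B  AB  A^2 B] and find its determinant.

-48

AB = [[-3], [-4], [0]]
A^2B = [[-5], [4], [4]]
Controllability matrix C = [B  AB  A^2B] = [[-1, -3, -5], [0, -4, 4], [2, 0, 4]]
Expanding along the first row, det(C) = (-1)·((-4)·4 - 4·0) - (-3)·(0·4 - 4·2) + (-5)·(0·0 - (-4)·2) = (-1)·(-16) - (-3)·(-8) + (-5)·8 = -48
Since det(C) ≠ 0, rank(C) = 3 and the system is completely controllable.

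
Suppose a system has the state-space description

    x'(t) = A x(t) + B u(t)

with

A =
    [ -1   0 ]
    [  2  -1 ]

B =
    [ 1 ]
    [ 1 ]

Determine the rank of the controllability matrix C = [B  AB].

2

AB = [[-1], [1]]
Controllability matrix C = [B  AB] = [[1, -1], [1, 1]]
det(C) = 1·1 - (-1)·1 = 1 - (-1) = 2 ≠ 0, so rank(C) = 2.
rank(C) = 2 = n, so the pair (A, B) is completely controllable.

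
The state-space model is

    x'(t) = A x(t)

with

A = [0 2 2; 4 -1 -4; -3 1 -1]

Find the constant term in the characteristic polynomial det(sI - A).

Expand det(sI - A) for the 3×3 matrix.
p(s) = s^3 + 2s^2 + 3s - 34.
(Check: constant term = det(-A) = (-1)^3 det A = -34; coefficient of s^2 = -tr A = 2.)
The constant term is -34.

-34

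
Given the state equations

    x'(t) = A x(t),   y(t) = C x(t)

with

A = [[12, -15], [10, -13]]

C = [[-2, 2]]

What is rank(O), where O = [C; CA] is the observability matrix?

CA = [[-4, 4]]
Observability matrix O = [C; CA] = [[-2, 2], [-4, 4]]
Every row of O is a scalar multiple of row 1 = [-2, 2] (multipliers 1, 2), so the rows span a one-dimensional space.
O ≠ 0, hence rank(O) = 1.
rank(O) = 1 < n = 2, so the pair (A, C) is not completely observable.

1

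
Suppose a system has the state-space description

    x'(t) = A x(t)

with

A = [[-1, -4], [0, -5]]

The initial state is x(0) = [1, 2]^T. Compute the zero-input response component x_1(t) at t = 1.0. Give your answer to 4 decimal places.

-0.3544

det(sI - A) = s^2 - (tr A)s + det A, with tr A = (-1) + (-5) = -6 and det A = (-1)·(-5) - (-4)·0 = 5 - 0 = 5.
So p(s) = det(sI - A) = s^2 + 6s + 5.
Factor s^2 + 6s + 5: two numbers with sum -6 and product 5 are -1 and -5, so s^2 + 6s + 5 = (s + 1)(s + 5).
Hence p(s) = (s + 1) (s + 5), with roots -5, -1.
The eigenvalues -5, -1 are distinct and real, so A is diagonalisable and x(t) = e^{At} x(0) = V diag(e^{λ_i t}) V^{-1} x(0), where the columns of V are the eigenvectors.
λ = -5: A - (-5)I = [[4, -4], [0, 0]]. Row 1 gives 4·v1 + (-4)·v2 = 0, so take v_1 = [1, 1]^T.
λ = -1: A - (-1)I = [[0, -4], [0, -4]]. Row 1 gives 0·v1 + (-4)·v2 = 0, so take v_2 = [-1, 0]^T.
V = [v_1 v_2] = [[1, -1], [1, 0]] has det V = 1, so V^{-1} = adj(V)/det V = [[0, 1], [-1, 1]].
Modal coordinates z(0) = V^{-1} x(0): 0·1 + 1·2 = 2; (-1)·1 + 1·2 = 1; so z(0) = [2, 1]^T.
x_1(t) = Σ_i (v_i)_1 · z_i(0) · e^{λ_i t} (row 1 of V times the modal terms).
x_1(1.0) = 1·2·e^{-5·1.0} + (-1)·1·e^{-1·1.0} = 2·0.006738 + (-1)·0.367879 = -0.3544.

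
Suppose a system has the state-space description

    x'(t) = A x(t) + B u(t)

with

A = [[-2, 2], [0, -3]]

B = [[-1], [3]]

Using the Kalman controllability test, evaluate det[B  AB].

AB = [[8], [-9]]
Controllability matrix C = [B  AB] = [[-1, 8], [3, -9]]
det(C) = (-1)·(-9) - 8·3 = 9 - 24 = -15
Since det(C) ≠ 0, rank(C) = 2 and the system is completely controllable.

-15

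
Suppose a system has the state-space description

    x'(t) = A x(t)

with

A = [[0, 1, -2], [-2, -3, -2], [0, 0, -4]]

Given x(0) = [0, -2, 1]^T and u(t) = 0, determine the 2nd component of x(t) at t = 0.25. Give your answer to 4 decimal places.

det(sI - A) = s^3 - (tr A)s^2 + (M11 + M22 + M33)s - det A, where Mii is the 2×2 principal minor of A obtained by deleting row i and column i.
tr A = 0 + (-3) + (-4) = -7; M11 = (-3)·(-4) - (-2)·0 = 12 - 0 = 12; M22 = 0·(-4) - (-2)·0 = 0 - 0 = 0; M33 = 0·(-3) - 1·(-2) = 0 - (-2) = 2; sum of minors = 14.
det A = 0·((-3)·(-4) - (-2)·0) - 1·((-2)·(-4) - (-2)·0) + (-2)·((-2)·0 - (-3)·0) = 0·12 - 1·8 + (-2)·0 = -8.
So p(s) = det(sI - A) = s^3 + 7s^2 + 14s + 8.
Rational-root test: any integer root divides 8. Testing small divisors, s = -1 works: p(-1) = -1 + 7 + (-14) + 8 = 0, so (s + 1) is a factor.
Dividing, p(s) = (s + 1)(s^2 + 6s + 8).
Factor s^2 + 6s + 8: two numbers with sum -6 and product 8 are -2 and -4, so s^2 + 6s + 8 = (s + 2)(s + 4).
Hence p(s) = (s + 1) (s + 2) (s + 4), with roots -4, -2, -1.
The eigenvalues -4, -2, -1 are distinct and real, so A is diagonalisable and x(t) = e^{At} x(0) = V diag(e^{λ_i t}) V^{-1} x(0), where the columns of V are the eigenvectors.
λ = -4: A - (-4)I = [[4, 1, -2], [-2, 1, -2], [0, 0, 0]]. v must be orthogonal to every row; (row 1) × (row 2) = [0, 12, 6], so take v_1 = [0, 2, 1]^T.
λ = -2: A - (-2)I = [[2, 1, -2], [-2, -1, -2], [0, 0, -2]]. v must be orthogonal to every row; (row 1) × (row 2) = [-4, 8, 0], so take v_2 = [-1, 2, 0]^T.
λ = -1: A - (-1)I = [[1, 1, -2], [-2, -2, -2], [0, 0, -3]]. v must be orthogonal to every row; (row 1) × (row 2) = [-6, 6, 0], so take v_3 = [1, -1, 0]^T.
V = [v_1 v_2 v_3] = [[0, -1, 1], [2, 2, -1], [1, 0, 0]] has det V = -1, so V^{-1} = adj(V)/det V = [[0, 0, 1], [1, 1, -2], [2, 1, -2]].
Modal coordinates z(0) = V^{-1} x(0): 0·0 + 0·(-2) + 1·1 = 1; 1·0 + 1·(-2) + (-2)·1 = -4; 2·0 + 1·(-2) + (-2)·1 = -4; so z(0) = [1, -4, -4]^T.
x_2(t) = Σ_i (v_i)_2 · z_i(0) · e^{λ_i t} (row 2 of V times the modal terms).
x_2(0.25) = 2·1·e^{-4·0.25} + 2·(-4)·e^{-2·0.25} + (-1)·(-4)·e^{-1·0.25} = 2·0.367879 + (-8)·0.606531 + 4·0.778801 = -1.0013.

-1.0013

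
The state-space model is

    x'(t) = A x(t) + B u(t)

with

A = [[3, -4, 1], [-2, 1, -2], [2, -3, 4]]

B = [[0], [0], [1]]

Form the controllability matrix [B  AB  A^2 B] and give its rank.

AB = [[1], [-2], [4]]
A^2B = [[15], [-12], [24]]
Controllability matrix C = [B  AB  A^2B] = [[0, 1, 15], [0, -2, -12], [1, 4, 24]]
det(C) = 0·((-2)·24 - (-12)·4) - 1·(0·24 - (-12)·1) + 15·(0·4 - (-2)·1) = 0·0 - 1·12 + 15·2 = 18 ≠ 0, so rank(C) = 3.
rank(C) = 3 = n, so the pair (A, B) is completely controllable.

3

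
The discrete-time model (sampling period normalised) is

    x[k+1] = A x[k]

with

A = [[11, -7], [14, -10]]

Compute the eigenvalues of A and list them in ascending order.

det(zI - A) = z^2 - (tr A)z + det A, with tr A = 11 + (-10) = 1 and det A = 11·(-10) - (-7)·14 = -110 - (-98) = -12.
So p(z) = det(zI - A) = z^2 - z - 12.
Factor z^2 - z - 12: two numbers with sum 1 and product -12 are 4 and -3, so z^2 - z - 12 = (z - 4)(z + 3).
Hence p(z) = (z - 4) (z + 3), with roots -3, 4.

-3, 4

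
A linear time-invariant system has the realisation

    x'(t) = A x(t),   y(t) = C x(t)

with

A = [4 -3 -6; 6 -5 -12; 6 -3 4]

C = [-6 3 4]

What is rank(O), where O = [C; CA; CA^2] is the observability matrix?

2

CA = [[18, -9, 16]]
CA^2 = [[114, -57, 64]]
Observability matrix O = [C; CA; CA^2] = [[-6, 3, 4], [18, -9, 16], [114, -57, 64]]
The columns c1, c2, c3 of O are linearly dependent: c1 + 2·c2 = 0 (check each entry), so rank(O) ≤ 2.
The 2×2 minor from rows 1, 2, columns 1, 3 is (-6)·16 - 4·18 = -96 - 72 = -168 ≠ 0, so rank(O) = 2.
rank(O) = 2 < n = 3, so the pair (A, C) is not completely observable.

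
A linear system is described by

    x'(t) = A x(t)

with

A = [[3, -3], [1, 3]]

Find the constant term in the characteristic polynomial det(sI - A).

For a 2×2 matrix, det(sI - A) = s^2 - (tr A)s + det A.
tr A = 6, det A = 12.
So p(s) = s^2 - 6s + 12.
The constant term is 12.

12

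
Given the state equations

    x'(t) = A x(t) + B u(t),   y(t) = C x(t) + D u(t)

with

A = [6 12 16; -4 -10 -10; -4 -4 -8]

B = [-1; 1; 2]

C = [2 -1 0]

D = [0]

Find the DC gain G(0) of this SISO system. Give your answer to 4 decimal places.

3.0000

G(0) = C(-A)^{-1}B + D = -C A^{-1} B + D.
det A = -48, so A^{-1} = (1/-48)·adj(A) = [[-5/6, -2/3, -5/6], [-1/6, -1/3, 1/12], [1/2, 1/2, 1/4]]
A^{-1} B = [-3/2, 0, 1/2]^T
C A^{-1} B = -3
G(0) = D - C A^{-1} B = 0 - (-3) = 3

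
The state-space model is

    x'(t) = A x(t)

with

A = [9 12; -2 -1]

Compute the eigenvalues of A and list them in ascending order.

det(sI - A) = s^2 - (tr A)s + det A, with tr A = 9 + (-1) = 8 and det A = 9·(-1) - 12·(-2) = -9 - (-24) = 15.
So p(s) = det(sI - A) = s^2 - 8s + 15.
Factor s^2 - 8s + 15: two numbers with sum 8 and product 15 are 5 and 3, so s^2 - 8s + 15 = (s - 5)(s - 3).
Hence p(s) = (s - 5) (s - 3), with roots 3, 5.
At least one eigenvalue has non-negative real part, so the system is not asymptotically stable.

3, 5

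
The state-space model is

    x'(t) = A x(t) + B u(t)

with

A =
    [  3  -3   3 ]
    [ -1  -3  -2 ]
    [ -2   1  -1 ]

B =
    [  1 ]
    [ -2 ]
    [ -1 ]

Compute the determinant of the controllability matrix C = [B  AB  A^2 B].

-131

AB = [[6], [7], [-3]]
A^2B = [[-12], [-21], [-2]]
Controllability matrix C = [B  AB  A^2B] = [[1, 6, -12], [-2, 7, -21], [-1, -3, -2]]
Expanding along the first row, det(C) = 1·(7·(-2) - (-21)·(-3)) - 6·((-2)·(-2) - (-21)·(-1)) + (-12)·((-2)·(-3) - 7·(-1)) = 1·(-77) - 6·(-17) + (-12)·13 = -131
Since det(C) ≠ 0, rank(C) = 3 and the system is completely controllable.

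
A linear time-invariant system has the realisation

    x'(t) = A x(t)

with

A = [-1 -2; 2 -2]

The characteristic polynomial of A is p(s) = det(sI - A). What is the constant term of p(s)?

6

For a 2×2 matrix, det(sI - A) = s^2 - (tr A)s + det A.
tr A = -3, det A = 6.
So p(s) = s^2 + 3s + 6.
The constant term is 6.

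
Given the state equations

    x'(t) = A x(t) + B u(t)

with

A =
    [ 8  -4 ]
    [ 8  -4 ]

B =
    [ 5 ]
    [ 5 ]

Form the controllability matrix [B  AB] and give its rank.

AB = [[20], [20]]
Controllability matrix C = [B  AB] = [[5, 20], [5, 20]]
Every column of C is a scalar multiple of column 1 = [5, 5] (multipliers 1, 4), so the columns span a one-dimensional space.
C ≠ 0, hence rank(C) = 1.
rank(C) = 1 < n = 2, so the pair (A, B) is not completely controllable.

1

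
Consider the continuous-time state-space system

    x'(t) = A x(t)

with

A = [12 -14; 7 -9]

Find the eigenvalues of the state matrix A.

-2, 5

det(sI - A) = s^2 - (tr A)s + det A, with tr A = 12 + (-9) = 3 and det A = 12·(-9) - (-14)·7 = -108 - (-98) = -10.
So p(s) = det(sI - A) = s^2 - 3s - 10.
Factor s^2 - 3s - 10: two numbers with sum 3 and product -10 are 5 and -2, so s^2 - 3s - 10 = (s - 5)(s + 2).
Hence p(s) = (s - 5) (s + 2), with roots -2, 5.
At least one eigenvalue has non-negative real part, so the system is not asymptotically stable.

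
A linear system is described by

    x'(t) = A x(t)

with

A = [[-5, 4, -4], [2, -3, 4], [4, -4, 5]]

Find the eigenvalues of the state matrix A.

-3, -1, 1

det(sI - A) = s^3 - (tr A)s^2 + (M11 + M22 + M33)s - det A, where Mii is the 2×2 principal minor of A obtained by deleting row i and column i.
tr A = (-5) + (-3) + 5 = -3; M11 = (-3)·5 - 4·(-4) = -15 - (-16) = 1; M22 = (-5)·5 - (-4)·4 = -25 - (-16) = -9; M33 = (-5)·(-3) - 4·2 = 15 - 8 = 7; sum of minors = -1.
det A = (-5)·((-3)·5 - 4·(-4)) - 4·(2·5 - 4·4) + (-4)·(2·(-4) - (-3)·4) = (-5)·1 - 4·(-6) + (-4)·4 = 3.
So p(s) = det(sI - A) = s^3 + 3s^2 - s - 3.
Rational-root test: any integer root divides -3. Testing small divisors, s = -1 works: p(-1) = -1 + 3 + 1 + (-3) = 0, so (s + 1) is a factor.
Dividing, p(s) = (s + 1)(s^2 + 2s - 3).
Factor s^2 + 2s - 3: two numbers with sum -2 and product -3 are 1 and -3, so s^2 + 2s - 3 = (s - 1)(s + 3).
Hence p(s) = (s - 1) (s + 1) (s + 3), with roots -3, -1, 1.
At least one eigenvalue has non-negative real part, so the system is not asymptotically stable.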